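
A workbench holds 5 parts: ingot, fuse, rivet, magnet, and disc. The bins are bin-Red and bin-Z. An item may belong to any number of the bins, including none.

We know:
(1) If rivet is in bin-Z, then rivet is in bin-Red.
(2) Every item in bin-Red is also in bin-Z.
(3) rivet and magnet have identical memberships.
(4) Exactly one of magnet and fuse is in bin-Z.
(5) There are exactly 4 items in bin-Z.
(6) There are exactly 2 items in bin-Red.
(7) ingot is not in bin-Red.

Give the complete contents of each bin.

From (7): ingot ∉ bin-Red.
Suppose ingot ∉ bin-Z: no assignment then satisfies all the clues, so ingot ∈ bin-Z.

bin-Red = {magnet, rivet}; bin-Z = {disc, ingot, magnet, rivet}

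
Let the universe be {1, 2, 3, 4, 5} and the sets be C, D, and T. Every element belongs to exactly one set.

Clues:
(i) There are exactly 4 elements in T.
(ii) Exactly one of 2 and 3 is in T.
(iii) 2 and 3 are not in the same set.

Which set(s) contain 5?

5: T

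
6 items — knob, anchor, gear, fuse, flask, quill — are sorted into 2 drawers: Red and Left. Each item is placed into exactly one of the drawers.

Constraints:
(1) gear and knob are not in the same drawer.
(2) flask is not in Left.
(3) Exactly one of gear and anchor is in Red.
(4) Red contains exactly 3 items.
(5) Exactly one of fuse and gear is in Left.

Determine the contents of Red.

Red = {flask, gear, quill}

From (2): flask ∉ Left.
Only one drawer left: flask ∈ Red.
Suppose knob ∈ Red: no assignment then satisfies all the clues, so knob ∉ Red.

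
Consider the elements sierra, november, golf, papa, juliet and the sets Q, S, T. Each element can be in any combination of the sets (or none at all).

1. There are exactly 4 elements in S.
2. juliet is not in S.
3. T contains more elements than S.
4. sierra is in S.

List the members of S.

From (2): juliet ∉ S.
From (4): sierra ∈ S.
(1): only 4 candidates remain for S, so all are in.

S = {golf, november, papa, sierra}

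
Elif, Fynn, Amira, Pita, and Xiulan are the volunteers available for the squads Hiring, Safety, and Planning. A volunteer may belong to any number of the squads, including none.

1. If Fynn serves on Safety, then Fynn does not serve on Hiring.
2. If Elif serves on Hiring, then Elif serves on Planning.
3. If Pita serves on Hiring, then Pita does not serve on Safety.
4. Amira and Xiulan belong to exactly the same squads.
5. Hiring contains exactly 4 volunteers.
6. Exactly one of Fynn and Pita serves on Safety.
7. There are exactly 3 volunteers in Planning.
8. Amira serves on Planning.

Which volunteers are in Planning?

Planning = {Amira, Elif, Xiulan}

From (8): Amira ∈ Planning.
(4): Xiulan matches Amira: Xiulan ∈ Planning.
Suppose Elif ∉ Planning: no assignment then satisfies all the clues, so Elif ∈ Planning.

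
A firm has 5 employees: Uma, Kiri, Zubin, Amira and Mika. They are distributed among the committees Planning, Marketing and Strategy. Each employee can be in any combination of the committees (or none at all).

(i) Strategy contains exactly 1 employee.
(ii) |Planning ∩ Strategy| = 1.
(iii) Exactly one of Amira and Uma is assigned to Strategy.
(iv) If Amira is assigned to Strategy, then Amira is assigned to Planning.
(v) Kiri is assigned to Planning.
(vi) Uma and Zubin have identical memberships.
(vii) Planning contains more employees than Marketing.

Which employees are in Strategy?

Strategy = {Amira}

From (v): Kiri ∈ Planning.
Suppose Uma ∈ Strategy: no assignment then satisfies all the clues, so Uma ∉ Strategy.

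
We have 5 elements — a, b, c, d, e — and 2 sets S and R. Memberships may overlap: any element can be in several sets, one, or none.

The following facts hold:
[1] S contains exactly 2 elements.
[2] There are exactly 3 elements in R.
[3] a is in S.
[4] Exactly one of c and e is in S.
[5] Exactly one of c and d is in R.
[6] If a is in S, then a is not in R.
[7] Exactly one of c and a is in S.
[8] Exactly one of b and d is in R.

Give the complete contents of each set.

S = {a, e}; R = {b, c, e}

From (3): a ∈ S.
(6): a ∉ R.
(7) (exactly one): c ∉ S.
(4) (exactly one): e ∈ S.
(1): S already has 2, so the rest are out.
Suppose b ∉ R: no assignment then satisfies all the clues, so b ∈ R.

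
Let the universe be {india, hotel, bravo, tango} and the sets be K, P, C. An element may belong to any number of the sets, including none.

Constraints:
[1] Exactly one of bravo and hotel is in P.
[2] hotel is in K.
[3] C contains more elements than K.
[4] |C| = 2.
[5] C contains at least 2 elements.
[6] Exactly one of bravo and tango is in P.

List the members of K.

K = {hotel}

From (2): hotel ∈ K.
Suppose india ∈ K: no assignment then satisfies all the clues, so india ∉ K.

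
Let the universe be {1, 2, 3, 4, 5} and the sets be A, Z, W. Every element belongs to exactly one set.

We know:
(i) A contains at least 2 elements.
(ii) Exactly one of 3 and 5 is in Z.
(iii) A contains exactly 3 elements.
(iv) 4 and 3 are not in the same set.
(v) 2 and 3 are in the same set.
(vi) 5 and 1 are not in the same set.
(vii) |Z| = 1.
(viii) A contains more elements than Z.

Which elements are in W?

W = {4}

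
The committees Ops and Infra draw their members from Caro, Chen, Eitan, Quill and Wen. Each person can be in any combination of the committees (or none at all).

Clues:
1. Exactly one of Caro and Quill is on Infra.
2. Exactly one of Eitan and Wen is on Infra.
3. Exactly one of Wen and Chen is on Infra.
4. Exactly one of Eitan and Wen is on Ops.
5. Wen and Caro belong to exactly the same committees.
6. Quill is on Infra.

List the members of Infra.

From (6): Quill ∈ Infra.
(1) (exactly one): Caro ∉ Infra.
(5): Wen matches Caro: Wen ∉ Infra.
(2) (exactly one): Eitan ∈ Infra.
(3) (exactly one): Chen ∈ Infra.

Infra = {Chen, Eitan, Quill}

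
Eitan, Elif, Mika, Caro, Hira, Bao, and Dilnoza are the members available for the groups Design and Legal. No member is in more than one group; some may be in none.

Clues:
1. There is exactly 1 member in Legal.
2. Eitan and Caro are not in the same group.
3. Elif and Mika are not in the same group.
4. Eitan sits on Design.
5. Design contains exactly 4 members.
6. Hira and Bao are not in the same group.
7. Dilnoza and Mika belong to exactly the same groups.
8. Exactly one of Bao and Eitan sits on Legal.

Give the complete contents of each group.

Design = {Dilnoza, Eitan, Hira, Mika}; Legal = {Bao}

From (4): Eitan ∈ Design.
(2): Caro ∉ Design.
(8) (exactly one): Bao ∈ Legal.
(1): Legal already has 1, so the rest are out.
Suppose Elif ∈ Design: no assignment then satisfies all the clues, so Elif ∉ Design.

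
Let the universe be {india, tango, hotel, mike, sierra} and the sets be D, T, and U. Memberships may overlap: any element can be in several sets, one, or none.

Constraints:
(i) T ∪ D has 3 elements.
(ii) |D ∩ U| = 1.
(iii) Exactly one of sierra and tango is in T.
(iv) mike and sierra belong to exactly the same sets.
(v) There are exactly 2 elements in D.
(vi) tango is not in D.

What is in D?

D = {hotel, india}

From (vi): tango ∉ D.
Suppose india ∉ D: no assignment then satisfies all the clues, so india ∈ D.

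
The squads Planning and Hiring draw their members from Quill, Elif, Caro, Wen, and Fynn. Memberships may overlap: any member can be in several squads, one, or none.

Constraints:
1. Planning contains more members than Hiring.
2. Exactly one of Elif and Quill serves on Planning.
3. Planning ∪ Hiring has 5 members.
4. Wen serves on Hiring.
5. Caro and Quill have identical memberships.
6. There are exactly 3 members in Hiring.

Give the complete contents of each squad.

Planning = {Caro, Fynn, Quill, Wen}; Hiring = {Elif, Fynn, Wen}

From (4): Wen ∈ Hiring.
Suppose Quill ∉ Planning: no assignment then satisfies all the clues, so Quill ∈ Planning.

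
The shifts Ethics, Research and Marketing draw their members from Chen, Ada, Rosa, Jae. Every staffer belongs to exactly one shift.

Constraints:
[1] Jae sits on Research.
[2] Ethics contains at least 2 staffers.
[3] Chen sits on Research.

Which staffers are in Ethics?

Ethics = {Ada, Rosa}

From (1): Jae ∈ Research.
From (3): Chen ∈ Research.
(2): only 2 candidates remain for Ethics, so all are in.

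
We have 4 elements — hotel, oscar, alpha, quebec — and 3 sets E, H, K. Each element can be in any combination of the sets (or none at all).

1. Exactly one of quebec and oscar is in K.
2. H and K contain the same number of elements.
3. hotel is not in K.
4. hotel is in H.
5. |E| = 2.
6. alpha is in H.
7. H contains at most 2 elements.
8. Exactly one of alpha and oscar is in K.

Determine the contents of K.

K = {alpha, quebec}

From (3): hotel ∉ K.
From (4): hotel ∈ H.
From (6): alpha ∈ H.
(7): H already has 2, so the rest are out.
Suppose oscar ∈ K: no assignment then satisfies all the clues, so oscar ∉ K.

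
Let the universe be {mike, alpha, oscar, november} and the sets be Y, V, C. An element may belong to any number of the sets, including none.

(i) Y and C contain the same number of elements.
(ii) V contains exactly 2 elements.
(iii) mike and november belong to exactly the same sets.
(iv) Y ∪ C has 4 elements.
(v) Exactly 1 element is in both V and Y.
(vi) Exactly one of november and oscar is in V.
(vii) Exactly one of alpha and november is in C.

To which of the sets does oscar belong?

oscar: C, V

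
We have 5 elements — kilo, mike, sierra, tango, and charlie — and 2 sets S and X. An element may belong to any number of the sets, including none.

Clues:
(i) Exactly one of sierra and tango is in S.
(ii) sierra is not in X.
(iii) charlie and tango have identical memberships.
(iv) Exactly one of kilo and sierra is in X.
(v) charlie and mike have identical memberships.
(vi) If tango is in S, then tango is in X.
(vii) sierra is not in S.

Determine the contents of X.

X = {charlie, kilo, mike, tango}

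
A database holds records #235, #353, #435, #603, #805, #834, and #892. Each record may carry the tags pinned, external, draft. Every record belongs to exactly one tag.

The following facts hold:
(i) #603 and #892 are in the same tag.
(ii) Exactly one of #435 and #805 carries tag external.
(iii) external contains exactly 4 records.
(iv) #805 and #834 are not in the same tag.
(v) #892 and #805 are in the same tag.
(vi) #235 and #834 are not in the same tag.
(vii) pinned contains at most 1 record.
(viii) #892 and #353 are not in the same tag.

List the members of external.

external = {#235, #603, #805, #892}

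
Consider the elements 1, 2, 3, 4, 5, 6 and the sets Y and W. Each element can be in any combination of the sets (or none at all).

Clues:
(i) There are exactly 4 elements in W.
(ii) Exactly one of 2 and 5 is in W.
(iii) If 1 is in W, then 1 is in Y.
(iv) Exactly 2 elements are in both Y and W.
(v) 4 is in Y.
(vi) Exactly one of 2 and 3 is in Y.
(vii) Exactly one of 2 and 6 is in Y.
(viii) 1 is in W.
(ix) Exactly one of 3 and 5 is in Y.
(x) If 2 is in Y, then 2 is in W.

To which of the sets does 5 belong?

5: Y

From (v): 4 ∈ Y.
From (viii): 1 ∈ W.
(iii): 1 ∈ Y.
Suppose 5 ∉ Y: no assignment then satisfies all the clues, so 5 ∈ Y.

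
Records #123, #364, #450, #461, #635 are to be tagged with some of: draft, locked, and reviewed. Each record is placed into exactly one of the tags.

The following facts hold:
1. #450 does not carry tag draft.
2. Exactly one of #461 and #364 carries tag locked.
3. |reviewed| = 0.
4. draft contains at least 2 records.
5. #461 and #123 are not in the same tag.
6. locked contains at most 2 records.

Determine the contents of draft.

draft = {#123, #364, #635}

From (1): #450 ∉ draft.
(3): reviewed already has 0, so the rest are out.
Only one tag left: #450 ∈ locked.
Suppose #123 ∉ draft: no assignment then satisfies all the clues, so #123 ∈ draft.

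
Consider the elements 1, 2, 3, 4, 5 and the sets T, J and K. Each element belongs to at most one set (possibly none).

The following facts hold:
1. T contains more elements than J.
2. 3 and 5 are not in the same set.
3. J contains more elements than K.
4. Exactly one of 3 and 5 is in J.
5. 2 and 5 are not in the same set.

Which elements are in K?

K = {}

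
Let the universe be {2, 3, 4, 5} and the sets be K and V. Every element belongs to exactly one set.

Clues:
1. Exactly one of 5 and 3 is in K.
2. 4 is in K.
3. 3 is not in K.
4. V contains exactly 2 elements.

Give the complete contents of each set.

K = {4, 5}; V = {2, 3}

From (2): 4 ∈ K.
From (3): 3 ∉ K.
(1) (exactly one): 5 ∈ K.
(4): only 2 candidates remain for V, so all are in.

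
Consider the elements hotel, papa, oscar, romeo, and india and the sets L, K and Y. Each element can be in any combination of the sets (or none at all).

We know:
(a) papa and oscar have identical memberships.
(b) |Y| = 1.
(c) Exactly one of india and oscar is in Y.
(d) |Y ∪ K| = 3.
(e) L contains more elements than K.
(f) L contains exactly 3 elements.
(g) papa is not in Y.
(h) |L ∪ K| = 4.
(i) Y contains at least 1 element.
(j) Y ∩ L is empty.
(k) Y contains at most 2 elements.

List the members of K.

K = {hotel, romeo}

From (g): papa ∉ Y.
(a): oscar matches papa: oscar ∉ Y.
(c) (exactly one): india ∈ Y.
(j) (disjoint): india ∉ L.
(b): Y already has 1, so the rest are out.
Suppose hotel ∉ K: no assignment then satisfies all the clues, so hotel ∈ K.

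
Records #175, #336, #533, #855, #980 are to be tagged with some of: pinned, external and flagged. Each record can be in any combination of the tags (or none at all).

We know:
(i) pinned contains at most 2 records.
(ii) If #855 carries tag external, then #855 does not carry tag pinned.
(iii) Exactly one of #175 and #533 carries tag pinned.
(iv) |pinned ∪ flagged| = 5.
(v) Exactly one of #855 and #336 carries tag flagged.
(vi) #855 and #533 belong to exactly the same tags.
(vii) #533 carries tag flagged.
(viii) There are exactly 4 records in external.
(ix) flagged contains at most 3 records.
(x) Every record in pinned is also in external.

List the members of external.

From (vii): #533 ∈ flagged.
(vi): #855 matches #533: #855 ∈ flagged.
(v) (exactly one): #336 ∉ flagged.
Suppose #175 ∉ external: no assignment then satisfies all the clues, so #175 ∈ external.

external = {#175, #336, #533, #855}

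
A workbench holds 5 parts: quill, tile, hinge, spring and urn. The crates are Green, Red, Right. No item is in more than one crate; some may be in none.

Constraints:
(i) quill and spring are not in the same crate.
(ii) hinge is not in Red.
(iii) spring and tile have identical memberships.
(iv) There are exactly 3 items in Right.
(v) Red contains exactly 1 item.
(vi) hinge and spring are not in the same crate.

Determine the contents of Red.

Red = {quill}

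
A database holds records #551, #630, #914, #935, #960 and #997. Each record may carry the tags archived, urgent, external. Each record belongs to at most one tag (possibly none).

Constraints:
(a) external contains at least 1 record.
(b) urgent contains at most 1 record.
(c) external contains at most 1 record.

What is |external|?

1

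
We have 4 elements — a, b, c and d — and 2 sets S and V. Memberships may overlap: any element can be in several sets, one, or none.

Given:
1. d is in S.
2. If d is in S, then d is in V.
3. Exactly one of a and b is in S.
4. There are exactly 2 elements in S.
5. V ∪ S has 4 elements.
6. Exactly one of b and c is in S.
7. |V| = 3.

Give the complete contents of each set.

S = {b, d}; V = {a, c, d}

From (1): d ∈ S.
(2): d ∈ V.
Suppose a ∈ S: no assignment then satisfies all the clues, so a ∉ S.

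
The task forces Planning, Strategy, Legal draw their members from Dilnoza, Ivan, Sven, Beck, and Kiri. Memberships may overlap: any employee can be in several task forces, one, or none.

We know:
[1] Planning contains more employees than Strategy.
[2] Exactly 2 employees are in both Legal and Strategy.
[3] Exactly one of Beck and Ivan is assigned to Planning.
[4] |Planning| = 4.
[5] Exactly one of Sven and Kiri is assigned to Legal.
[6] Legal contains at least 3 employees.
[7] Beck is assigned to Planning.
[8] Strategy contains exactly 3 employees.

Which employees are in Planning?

Planning = {Beck, Dilnoza, Kiri, Sven}

From (7): Beck ∈ Planning.
(3) (exactly one): Ivan ∉ Planning.
(4): only 4 candidates remain for Planning, so all are in.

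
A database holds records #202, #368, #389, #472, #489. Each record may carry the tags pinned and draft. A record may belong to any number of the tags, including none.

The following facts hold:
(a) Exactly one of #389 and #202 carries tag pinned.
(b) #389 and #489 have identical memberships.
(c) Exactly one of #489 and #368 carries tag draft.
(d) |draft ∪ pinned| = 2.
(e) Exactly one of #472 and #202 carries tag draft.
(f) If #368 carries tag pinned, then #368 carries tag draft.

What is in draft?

draft = {#202, #368}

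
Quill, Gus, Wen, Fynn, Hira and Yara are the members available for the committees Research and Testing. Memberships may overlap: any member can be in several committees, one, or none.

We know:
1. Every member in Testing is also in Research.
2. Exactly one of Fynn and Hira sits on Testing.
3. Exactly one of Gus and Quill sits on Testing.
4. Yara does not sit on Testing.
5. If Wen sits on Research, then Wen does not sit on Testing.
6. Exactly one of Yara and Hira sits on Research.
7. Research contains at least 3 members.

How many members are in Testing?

2

From (4): Yara ∉ Testing.
Suppose Wen ∈ Testing: no assignment then satisfies all the clues, so Wen ∉ Testing.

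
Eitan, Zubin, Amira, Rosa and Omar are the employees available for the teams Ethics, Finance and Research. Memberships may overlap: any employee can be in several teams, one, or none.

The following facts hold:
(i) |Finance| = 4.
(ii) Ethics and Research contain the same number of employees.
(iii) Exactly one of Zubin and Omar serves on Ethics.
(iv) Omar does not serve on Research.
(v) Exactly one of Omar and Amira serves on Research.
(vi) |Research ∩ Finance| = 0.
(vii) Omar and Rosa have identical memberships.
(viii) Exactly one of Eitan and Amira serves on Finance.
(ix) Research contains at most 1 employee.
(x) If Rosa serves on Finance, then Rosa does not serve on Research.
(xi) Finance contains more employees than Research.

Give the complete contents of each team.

Ethics = {Zubin}; Finance = {Eitan, Omar, Rosa, Zubin}; Research = {Amira}

From (iv): Omar ∉ Research.
(v) (exactly one): Amira ∈ Research.
(vii): Rosa matches Omar: Rosa ∉ Research.
(ix): Research already has 1, so the rest are out.
Suppose Eitan ∈ Ethics: no assignment then satisfies all the clues, so Eitan ∉ Ethics.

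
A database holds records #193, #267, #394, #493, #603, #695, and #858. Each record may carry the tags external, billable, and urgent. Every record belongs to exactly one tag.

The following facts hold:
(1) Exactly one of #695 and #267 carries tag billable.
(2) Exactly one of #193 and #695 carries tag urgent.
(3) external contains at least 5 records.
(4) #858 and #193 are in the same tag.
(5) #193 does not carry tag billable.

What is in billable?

billable = {#267}

From (5): #193 ∉ billable.
(4): #858 matches #193: #858 ∉ billable.
Suppose #267 ∉ billable: no assignment then satisfies all the clues, so #267 ∈ billable.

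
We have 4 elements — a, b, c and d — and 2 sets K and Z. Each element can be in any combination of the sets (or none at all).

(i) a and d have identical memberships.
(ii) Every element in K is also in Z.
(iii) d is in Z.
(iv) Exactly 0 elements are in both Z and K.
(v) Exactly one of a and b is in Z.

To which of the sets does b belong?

From (iii): d ∈ Z.
(i): a matches d: a ∈ Z.
(v) (exactly one): b ∉ Z.
(ii) contrapositive: b ∉ K.

b: none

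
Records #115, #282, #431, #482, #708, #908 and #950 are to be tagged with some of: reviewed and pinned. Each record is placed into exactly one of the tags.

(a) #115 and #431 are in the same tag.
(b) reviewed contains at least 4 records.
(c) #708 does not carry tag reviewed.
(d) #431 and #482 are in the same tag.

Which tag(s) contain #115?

#115: reviewed

From (c): #708 ∉ reviewed.
Only one tag left: #708 ∈ pinned.
Suppose #115 ∉ reviewed: no assignment then satisfies all the clues, so #115 ∈ reviewed.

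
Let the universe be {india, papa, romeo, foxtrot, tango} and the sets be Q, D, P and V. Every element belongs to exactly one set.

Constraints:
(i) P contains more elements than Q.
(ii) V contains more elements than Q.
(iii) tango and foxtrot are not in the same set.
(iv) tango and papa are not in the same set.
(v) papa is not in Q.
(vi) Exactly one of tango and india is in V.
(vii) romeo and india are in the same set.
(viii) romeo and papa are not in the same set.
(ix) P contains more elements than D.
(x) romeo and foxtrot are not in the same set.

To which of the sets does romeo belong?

From (v): papa ∉ Q.
Suppose romeo ∈ Q: no assignment then satisfies all the clues, so romeo ∉ Q.

romeo: V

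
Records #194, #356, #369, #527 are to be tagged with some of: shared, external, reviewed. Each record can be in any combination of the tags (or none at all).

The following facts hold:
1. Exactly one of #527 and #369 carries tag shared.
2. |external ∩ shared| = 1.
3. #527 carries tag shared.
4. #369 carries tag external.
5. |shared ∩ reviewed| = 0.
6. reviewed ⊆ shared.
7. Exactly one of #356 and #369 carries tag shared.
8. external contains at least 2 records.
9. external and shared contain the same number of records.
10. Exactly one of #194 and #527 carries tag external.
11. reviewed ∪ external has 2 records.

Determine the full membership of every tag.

shared = {#356, #527}; external = {#369, #527}; reviewed = {}

From (3): #527 ∈ shared.
From (4): #369 ∈ external.
(1) (exactly one): #369 ∉ shared.
(6) contrapositive: #369 ∉ reviewed.
(7) (exactly one): #356 ∈ shared.
Suppose #194 ∈ shared: no assignment then satisfies all the clues, so #194 ∉ shared.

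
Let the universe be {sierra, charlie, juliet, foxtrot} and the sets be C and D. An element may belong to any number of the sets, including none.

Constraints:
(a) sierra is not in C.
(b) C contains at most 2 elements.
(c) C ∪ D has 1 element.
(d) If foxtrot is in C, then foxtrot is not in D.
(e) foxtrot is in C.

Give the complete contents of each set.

C = {foxtrot}; D = {}

From (a): sierra ∉ C.
From (e): foxtrot ∈ C.
(d): foxtrot ∉ D.
Suppose sierra ∈ D: no assignment then satisfies all the clues, so sierra ∉ D.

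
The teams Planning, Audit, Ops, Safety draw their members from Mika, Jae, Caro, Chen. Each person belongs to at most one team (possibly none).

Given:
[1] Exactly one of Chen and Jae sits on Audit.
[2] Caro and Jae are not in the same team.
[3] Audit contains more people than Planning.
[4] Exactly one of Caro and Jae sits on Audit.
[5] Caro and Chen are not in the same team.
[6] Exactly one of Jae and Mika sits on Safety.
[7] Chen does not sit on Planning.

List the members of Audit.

From (7): Chen ∉ Planning.
Suppose Mika ∈ Audit: no assignment then satisfies all the clues, so Mika ∉ Audit.

Audit = {Jae}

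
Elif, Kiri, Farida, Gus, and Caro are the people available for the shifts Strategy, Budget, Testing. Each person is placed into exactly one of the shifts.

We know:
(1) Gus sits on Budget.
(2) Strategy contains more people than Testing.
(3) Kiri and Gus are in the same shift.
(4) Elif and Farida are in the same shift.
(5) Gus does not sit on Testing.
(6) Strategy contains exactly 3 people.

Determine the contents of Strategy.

From (1): Gus ∈ Budget.
(3): Kiri matches Gus: Kiri ∉ Strategy.
(3): Kiri matches Gus: Kiri ∈ Budget.
(6): only 3 candidates remain for Strategy, so all are in.

Strategy = {Caro, Elif, Farida}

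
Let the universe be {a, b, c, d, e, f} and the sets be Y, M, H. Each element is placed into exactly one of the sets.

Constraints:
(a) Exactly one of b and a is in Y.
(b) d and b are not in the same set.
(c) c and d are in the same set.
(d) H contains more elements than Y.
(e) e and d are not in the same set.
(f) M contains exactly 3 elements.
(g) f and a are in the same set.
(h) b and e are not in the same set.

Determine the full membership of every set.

Y = {b}; M = {a, e, f}; H = {c, d}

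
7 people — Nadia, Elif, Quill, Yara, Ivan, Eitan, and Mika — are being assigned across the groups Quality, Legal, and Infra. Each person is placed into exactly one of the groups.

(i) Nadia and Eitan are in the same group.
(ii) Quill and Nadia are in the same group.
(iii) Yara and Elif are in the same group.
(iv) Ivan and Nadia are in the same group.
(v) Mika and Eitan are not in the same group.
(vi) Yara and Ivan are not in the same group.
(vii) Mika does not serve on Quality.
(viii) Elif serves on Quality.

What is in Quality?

From (vii): Mika ∉ Quality.
From (viii): Elif ∈ Quality.
(iii): Yara matches Elif: Yara ∈ Quality.
(vi): Ivan ∉ Quality.
(iv): Nadia matches Ivan: Nadia ∉ Quality.
(i): Eitan matches Nadia: Eitan ∉ Quality.
(ii): Quill matches Nadia: Quill ∉ Quality.

Quality = {Elif, Yara}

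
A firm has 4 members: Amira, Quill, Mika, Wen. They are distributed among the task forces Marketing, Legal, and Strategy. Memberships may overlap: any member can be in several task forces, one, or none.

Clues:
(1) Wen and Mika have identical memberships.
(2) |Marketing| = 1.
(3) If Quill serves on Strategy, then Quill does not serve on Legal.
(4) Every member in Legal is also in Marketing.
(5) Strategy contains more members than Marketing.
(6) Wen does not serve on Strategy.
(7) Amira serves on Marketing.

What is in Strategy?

Strategy = {Amira, Quill}

From (6): Wen ∉ Strategy.
From (7): Amira ∈ Marketing.
(1): Mika matches Wen: Mika ∉ Strategy.
(2): Marketing already has 1, so the rest are out.
(4) contrapositive: Quill ∉ Legal.
(4) contrapositive: Mika ∉ Legal.
(4) contrapositive: Wen ∉ Legal.
Suppose Amira ∉ Strategy: no assignment then satisfies all the clues, so Amira ∈ Strategy.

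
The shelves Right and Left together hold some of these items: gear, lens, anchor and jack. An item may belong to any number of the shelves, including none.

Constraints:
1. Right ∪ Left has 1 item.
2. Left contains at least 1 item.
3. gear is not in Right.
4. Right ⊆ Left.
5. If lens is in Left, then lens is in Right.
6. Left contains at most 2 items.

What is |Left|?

1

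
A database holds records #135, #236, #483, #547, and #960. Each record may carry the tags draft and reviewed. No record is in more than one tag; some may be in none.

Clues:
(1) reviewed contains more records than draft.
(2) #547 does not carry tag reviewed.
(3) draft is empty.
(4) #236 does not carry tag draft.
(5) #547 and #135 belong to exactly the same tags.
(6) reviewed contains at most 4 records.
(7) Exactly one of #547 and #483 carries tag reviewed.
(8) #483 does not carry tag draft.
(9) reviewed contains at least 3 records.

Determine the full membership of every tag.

From (2): #547 ∉ reviewed.
From (4): #236 ∉ draft.
From (8): #483 ∉ draft.
(3): draft already has 0, so the rest are out.
(5): #135 matches #547: #135 ∉ reviewed.
(7) (exactly one): #483 ∈ reviewed.
(9): only 3 candidates remain for reviewed, so all are in.

draft = {}; reviewed = {#236, #483, #960}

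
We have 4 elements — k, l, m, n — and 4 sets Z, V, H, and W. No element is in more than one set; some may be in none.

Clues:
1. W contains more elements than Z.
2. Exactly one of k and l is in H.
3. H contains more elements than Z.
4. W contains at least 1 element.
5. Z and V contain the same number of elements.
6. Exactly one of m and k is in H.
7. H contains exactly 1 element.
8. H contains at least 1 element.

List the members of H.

H = {k}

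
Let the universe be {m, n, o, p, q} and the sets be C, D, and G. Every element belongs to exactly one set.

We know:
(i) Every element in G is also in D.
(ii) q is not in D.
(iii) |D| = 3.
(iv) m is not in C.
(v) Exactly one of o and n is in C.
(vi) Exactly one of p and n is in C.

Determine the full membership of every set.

C = {n, q}; D = {m, o, p}; G = {}

From (ii): q ∉ D.
From (iv): m ∉ C.
(i) contrapositive: q ∉ G.
Only one set left: q ∈ C.
Suppose m ∉ D: no assignment then satisfies all the clues, so m ∈ D.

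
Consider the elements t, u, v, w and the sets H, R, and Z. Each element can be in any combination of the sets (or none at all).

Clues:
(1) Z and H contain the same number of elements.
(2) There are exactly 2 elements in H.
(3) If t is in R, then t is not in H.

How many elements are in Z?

2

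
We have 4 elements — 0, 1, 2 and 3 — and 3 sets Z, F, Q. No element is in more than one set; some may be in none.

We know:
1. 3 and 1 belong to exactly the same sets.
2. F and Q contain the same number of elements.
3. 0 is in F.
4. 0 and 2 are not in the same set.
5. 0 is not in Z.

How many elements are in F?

From (3): 0 ∈ F.
(4): 2 ∉ F.
Suppose 1 ∈ F: no assignment then satisfies all the clues, so 1 ∉ F.

1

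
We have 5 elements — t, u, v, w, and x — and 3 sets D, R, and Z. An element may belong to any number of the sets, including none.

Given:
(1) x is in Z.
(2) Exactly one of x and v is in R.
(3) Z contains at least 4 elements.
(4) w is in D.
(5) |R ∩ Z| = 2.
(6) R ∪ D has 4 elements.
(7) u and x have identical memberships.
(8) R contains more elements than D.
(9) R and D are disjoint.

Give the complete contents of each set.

D = {w}; R = {t, u, x}; Z = {u, v, w, x}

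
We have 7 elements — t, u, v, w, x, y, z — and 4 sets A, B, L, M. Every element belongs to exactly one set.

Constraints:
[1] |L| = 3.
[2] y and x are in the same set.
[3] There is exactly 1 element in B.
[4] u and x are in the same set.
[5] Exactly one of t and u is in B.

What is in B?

B = {t}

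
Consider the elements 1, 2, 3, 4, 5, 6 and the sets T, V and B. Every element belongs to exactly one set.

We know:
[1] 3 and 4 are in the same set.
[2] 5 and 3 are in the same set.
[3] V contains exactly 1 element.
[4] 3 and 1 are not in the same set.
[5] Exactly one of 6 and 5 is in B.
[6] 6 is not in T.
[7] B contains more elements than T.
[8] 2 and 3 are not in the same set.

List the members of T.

T = {1, 2}

From (6): 6 ∉ T.
Suppose 1 ∉ T: no assignment then satisfies all the clues, so 1 ∈ T.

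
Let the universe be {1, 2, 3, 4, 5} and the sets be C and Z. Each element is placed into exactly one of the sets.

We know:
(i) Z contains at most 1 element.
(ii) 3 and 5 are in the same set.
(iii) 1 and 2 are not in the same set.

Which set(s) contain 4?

4: C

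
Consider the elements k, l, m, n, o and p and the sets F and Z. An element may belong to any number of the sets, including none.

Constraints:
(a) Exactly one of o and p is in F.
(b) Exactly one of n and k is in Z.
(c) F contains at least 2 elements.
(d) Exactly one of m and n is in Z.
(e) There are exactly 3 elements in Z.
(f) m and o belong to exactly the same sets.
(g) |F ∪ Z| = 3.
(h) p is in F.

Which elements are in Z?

Z = {l, n, p}

From (h): p ∈ F.
(a) (exactly one): o ∉ F.
(f): m matches o: m ∉ F.
Suppose k ∈ Z: no assignment then satisfies all the clues, so k ∉ Z.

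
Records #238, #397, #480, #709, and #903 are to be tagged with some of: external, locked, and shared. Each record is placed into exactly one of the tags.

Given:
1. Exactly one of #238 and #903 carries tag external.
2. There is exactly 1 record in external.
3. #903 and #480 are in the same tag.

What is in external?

external = {#238}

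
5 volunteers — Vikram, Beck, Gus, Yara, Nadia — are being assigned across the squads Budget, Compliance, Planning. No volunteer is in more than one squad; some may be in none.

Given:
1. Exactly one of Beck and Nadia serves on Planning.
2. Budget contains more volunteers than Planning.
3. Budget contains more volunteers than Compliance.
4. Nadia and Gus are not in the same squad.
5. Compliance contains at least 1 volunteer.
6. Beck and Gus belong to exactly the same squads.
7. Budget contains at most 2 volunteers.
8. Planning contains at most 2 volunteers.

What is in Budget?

Budget = {Beck, Gus}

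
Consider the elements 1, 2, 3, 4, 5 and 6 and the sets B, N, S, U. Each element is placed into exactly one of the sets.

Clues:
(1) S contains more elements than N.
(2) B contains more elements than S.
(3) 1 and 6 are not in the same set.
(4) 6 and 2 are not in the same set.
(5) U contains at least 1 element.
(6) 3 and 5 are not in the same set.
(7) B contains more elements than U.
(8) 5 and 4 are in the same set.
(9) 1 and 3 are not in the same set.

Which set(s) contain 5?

5: B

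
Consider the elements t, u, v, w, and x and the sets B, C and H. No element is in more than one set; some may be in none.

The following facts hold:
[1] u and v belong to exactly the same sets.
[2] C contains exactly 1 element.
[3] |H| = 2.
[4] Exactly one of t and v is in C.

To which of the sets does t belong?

t: C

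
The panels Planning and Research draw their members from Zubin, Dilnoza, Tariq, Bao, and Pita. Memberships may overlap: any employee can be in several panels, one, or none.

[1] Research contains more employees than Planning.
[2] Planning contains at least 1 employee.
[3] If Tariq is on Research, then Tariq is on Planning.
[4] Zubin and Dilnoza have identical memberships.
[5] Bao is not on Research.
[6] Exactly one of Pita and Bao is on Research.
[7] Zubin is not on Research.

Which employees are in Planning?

From (5): Bao ∉ Research.
From (7): Zubin ∉ Research.
(4): Dilnoza matches Zubin: Dilnoza ∉ Research.
(6) (exactly one): Pita ∈ Research.
Suppose Zubin ∈ Planning: no assignment then satisfies all the clues, so Zubin ∉ Planning.

Planning = {Tariq}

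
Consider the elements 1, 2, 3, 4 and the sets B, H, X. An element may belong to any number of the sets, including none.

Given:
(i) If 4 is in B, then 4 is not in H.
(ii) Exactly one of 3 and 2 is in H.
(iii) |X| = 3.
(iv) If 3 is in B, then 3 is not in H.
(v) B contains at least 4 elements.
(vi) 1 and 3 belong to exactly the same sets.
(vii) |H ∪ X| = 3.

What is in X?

X = {1, 2, 3}

(v): only 4 candidates remain for B, so all are in.
(i): 4 ∉ H.
(iv): 3 ∉ H.
(vi): 1 matches 3: 1 ∉ H.
(ii) (exactly one): 2 ∈ H.
Suppose 1 ∉ X: no assignment then satisfies all the clues, so 1 ∈ X.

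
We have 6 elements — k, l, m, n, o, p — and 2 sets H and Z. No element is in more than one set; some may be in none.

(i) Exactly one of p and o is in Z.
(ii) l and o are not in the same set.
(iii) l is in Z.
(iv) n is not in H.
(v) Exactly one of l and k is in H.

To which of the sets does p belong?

From (iii): l ∈ Z.
From (iv): n ∉ H.
(ii): o ∉ Z.
(v) (exactly one): k ∈ H.
(i) (exactly one): p ∈ Z.

p: Z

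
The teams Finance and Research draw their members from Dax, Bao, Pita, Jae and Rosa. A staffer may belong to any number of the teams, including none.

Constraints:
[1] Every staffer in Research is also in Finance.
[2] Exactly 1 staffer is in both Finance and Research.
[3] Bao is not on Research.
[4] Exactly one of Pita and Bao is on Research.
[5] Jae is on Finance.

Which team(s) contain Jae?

Jae: Finance

From (3): Bao ∉ Research.
From (5): Jae ∈ Finance.
(4) (exactly one): Pita ∈ Research.
(1) with Pita ∈ Research: Pita ∈ Finance.
Suppose Jae ∈ Research: no assignment then satisfies all the clues, so Jae ∉ Research.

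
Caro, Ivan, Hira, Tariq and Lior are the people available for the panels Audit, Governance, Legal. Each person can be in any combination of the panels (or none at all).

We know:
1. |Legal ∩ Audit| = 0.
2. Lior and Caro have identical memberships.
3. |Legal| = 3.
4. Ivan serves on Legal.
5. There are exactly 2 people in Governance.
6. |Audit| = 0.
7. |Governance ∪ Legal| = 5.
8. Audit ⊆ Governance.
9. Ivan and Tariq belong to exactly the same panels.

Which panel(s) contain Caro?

Caro: Governance

From (4): Ivan ∈ Legal.
(6): Audit already has 0, so the rest are out.
(9): Tariq matches Ivan: Tariq ∈ Legal.
Suppose Caro ∉ Governance: no assignment then satisfies all the clues, so Caro ∈ Governance.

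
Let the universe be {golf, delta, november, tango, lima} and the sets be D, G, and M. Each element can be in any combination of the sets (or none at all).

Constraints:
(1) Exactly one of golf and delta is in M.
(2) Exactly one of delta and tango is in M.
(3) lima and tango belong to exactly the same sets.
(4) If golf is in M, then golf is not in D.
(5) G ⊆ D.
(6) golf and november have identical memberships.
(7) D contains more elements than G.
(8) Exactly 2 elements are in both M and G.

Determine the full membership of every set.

D = {delta, lima, tango}; G = {lima, tango}; M = {golf, lima, november, tango}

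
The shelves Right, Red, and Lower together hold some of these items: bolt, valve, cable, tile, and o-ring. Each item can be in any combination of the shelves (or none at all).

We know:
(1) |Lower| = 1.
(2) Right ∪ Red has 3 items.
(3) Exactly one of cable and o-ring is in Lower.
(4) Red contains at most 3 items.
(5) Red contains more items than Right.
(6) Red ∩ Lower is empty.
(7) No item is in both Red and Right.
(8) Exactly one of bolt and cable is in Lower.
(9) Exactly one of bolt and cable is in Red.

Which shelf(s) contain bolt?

bolt: Red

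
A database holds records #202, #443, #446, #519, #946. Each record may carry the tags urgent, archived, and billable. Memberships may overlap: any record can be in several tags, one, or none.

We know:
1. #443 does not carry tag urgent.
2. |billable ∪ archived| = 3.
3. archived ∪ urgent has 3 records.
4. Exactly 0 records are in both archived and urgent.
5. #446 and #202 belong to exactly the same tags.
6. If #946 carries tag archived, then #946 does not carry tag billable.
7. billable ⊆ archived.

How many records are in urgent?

0

From (1): #443 ∉ urgent.
Suppose #202 ∈ urgent: no assignment then satisfies all the clues, so #202 ∉ urgent.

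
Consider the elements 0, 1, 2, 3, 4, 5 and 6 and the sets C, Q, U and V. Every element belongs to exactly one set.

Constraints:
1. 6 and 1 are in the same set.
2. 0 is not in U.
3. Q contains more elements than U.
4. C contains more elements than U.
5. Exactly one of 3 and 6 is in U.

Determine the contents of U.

U = {3}

From (2): 0 ∉ U.
Suppose 1 ∈ U: no assignment then satisfies all the clues, so 1 ∉ U.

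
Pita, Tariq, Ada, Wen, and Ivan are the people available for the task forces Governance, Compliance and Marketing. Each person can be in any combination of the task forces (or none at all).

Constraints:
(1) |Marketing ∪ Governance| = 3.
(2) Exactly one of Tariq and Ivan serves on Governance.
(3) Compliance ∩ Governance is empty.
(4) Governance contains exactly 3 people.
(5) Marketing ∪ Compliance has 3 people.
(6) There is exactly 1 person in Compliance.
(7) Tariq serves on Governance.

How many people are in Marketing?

2

From (7): Tariq ∈ Governance.
(2) (exactly one): Ivan ∉ Governance.
(3) (disjoint): Tariq ∉ Compliance.
Suppose Ivan ∈ Marketing: no assignment then satisfies all the clues, so Ivan ∉ Marketing.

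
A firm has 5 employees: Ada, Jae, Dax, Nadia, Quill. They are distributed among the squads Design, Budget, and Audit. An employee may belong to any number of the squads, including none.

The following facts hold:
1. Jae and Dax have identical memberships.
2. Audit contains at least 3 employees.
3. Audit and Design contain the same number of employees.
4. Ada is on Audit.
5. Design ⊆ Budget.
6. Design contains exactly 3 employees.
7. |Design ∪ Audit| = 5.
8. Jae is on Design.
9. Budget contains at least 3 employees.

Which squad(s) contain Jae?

Jae: Budget, Design

From (4): Ada ∈ Audit.
From (8): Jae ∈ Design.
(1): Dax matches Jae: Dax ∈ Design.
(5) with Jae ∈ Design: Jae ∈ Budget.
(5) with Dax ∈ Design: Dax ∈ Budget.
Suppose Jae ∈ Audit: no assignment then satisfies all the clues, so Jae ∉ Audit.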